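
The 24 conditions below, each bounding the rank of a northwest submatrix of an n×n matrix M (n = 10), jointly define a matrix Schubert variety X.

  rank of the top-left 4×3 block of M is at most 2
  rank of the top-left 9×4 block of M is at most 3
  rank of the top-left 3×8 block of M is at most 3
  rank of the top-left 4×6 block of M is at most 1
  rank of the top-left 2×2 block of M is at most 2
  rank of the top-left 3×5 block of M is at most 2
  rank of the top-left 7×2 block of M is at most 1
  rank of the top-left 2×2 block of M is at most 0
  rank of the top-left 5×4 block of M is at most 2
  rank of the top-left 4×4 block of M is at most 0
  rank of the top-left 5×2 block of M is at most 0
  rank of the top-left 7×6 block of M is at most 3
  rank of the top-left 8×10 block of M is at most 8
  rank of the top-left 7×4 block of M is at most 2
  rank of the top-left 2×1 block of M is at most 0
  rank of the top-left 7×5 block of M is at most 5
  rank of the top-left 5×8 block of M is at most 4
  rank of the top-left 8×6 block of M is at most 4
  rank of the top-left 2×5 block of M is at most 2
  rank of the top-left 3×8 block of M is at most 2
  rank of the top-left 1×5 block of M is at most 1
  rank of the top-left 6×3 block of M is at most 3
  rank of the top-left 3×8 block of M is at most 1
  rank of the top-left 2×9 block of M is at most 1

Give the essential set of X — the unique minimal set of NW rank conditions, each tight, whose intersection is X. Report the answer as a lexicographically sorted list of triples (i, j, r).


Reconstructing r_w from the 24 given conditions:

  i=1: 0 0 0 0 1 1 1 1 1 1
  i=2: 0 0 0 0 1 1 1 1 1 2
  i=3: 0 0 0 0 1 1 1 1 2 3
  i=4: 0 0 0 0 1 1 2 2 3 4
  i=5: 0 0 1 1 2 2 3 3 4 5
  i=6: 1 1 2 2 3 3 4 4 5 6
  i=7: 1 1 2 2 3 3 4 5 6 7
  i=8: 1 2 3 3 4 4 5 6 7 8
  i=9: 1 2 3 3 4 5 6 7 8 9
  i=10: 1 2 3 4 5 6 7 8 9 10

the unique w with this rank table is (5, 10, 9, 7, 3, 1, 8, 2, 6, 4).

ℓ(w)=30; the 9 essential cells (i,j,r):

[(2, 9, 1), (3, 8, 1), (4, 4, 0), (4, 6, 1), (5, 2, 0), (7, 2, 1), (7, 4, 2), (7, 6, 3), (9, 4, 3)]


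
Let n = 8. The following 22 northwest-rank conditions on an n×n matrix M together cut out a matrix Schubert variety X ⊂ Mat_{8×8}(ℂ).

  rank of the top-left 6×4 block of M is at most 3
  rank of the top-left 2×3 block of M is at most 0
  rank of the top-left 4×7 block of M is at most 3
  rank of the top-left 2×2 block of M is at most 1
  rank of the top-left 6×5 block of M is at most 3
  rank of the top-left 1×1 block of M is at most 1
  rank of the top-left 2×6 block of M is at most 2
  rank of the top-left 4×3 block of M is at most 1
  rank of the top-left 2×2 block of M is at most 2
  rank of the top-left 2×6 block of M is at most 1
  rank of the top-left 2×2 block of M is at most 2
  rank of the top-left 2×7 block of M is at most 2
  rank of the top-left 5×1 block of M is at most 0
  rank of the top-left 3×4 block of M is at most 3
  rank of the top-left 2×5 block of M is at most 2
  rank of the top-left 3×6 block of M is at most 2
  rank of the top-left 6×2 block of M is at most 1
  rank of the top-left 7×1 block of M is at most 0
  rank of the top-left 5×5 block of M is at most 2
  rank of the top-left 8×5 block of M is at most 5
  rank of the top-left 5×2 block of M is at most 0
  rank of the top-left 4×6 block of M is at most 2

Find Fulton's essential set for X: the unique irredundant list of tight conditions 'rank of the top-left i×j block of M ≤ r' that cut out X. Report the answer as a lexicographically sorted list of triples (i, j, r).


Computing R[i][j] = min implied NW-rank bound (n=8, 22 conditions):

  R[1]: 0 | 0 | 0 | 1 | 1 | 1 | 1 | 1
  R[2]: 0 | 0 | 0 | 1 | 1 | 1 | 2 | 2
  R[3]: 0 | 0 | 1 | 2 | 2 | 2 | 3 | 3
  R[4]: 0 | 0 | 1 | 2 | 2 | 2 | 3 | 4
  R[5]: 0 | 0 | 1 | 2 | 2 | 3 | 4 | 5
  R[6]: 0 | 1 | 2 | 3 | 3 | 4 | 5 | 6
  R[7]: 0 | 1 | 2 | 3 | 4 | 5 | 6 | 7
  R[8]: 1 | 2 | 3 | 4 | 5 | 6 | 7 | 8

so w = (4, 7, 3, 8, 6, 2, 5, 1).

D(w) has 19 cells with 6 SE-corners; essential set:

[(2, 3, 0), (2, 6, 1), (4, 6, 2), (5, 2, 0), (5, 5, 2), (7, 1, 0)]


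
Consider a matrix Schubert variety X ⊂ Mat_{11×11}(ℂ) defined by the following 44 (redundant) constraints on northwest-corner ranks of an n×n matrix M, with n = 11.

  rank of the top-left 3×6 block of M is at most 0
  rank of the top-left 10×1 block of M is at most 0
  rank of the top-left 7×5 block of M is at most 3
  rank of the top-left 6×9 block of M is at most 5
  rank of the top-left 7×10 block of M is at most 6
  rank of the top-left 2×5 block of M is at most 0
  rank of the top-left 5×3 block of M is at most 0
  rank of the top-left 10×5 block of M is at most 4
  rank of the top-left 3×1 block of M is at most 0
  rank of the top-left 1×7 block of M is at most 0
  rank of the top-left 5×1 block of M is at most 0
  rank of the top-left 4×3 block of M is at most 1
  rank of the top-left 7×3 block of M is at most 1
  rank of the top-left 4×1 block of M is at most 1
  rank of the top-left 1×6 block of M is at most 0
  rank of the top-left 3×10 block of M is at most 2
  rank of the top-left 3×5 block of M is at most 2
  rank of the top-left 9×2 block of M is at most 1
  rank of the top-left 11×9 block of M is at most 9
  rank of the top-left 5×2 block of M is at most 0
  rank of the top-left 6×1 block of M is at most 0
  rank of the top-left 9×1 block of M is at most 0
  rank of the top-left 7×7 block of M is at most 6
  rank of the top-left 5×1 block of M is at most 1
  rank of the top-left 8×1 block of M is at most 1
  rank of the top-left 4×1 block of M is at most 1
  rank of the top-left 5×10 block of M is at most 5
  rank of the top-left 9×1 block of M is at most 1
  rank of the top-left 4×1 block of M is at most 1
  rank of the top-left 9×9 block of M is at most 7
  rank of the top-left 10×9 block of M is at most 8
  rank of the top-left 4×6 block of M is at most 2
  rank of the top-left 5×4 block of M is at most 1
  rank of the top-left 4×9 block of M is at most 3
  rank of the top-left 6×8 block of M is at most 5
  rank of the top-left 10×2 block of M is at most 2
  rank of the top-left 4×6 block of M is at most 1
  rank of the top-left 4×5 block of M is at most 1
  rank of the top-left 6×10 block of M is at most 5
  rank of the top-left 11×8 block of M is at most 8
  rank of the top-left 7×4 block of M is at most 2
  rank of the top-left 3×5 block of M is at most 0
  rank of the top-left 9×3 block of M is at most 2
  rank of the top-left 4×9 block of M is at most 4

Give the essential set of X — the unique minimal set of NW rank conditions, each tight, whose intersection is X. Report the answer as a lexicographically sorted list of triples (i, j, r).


Propagating the 44 rank bounds to every northwest block:

  R[1]: 0, 0, 0, 0, 0, 0, 0, 1, 1, 1, 1
  R[2]: 0, 0, 0, 0, 0, 0, 1, 2, 2, 2, 2
  R[3]: 0, 0, 0, 0, 0, 0, 1, 2, 2, 2, 3
  R[4]: 0, 0, 0, 1, 1, 1, 2, 3, 3, 3, 4
  R[5]: 0, 0, 0, 1, 2, 2, 3, 4, 4, 4, 5
  R[6]: 0, 1, 1, 2, 3, 3, 4, 5, 5, 5, 6
  R[7]: 0, 1, 1, 2, 3, 4, 5, 6, 6, 6, 7
  R[8]: 0, 1, 2, 3, 4, 5, 6, 7, 7, 7, 8
  R[9]: 0, 1, 2, 3, 4, 5, 6, 7, 7, 8, 9
  R[10]: 0, 1, 2, 3, 4, 5, 6, 7, 8, 9, 10
  R[11]: 1, 2, 3, 4, 5, 6, 7, 8, 9, 10, 11

reading off 1-entries of Δ²R: w = (8, 7, 11, 4, 5, 2, 6, 3, 10, 9, 1).

|D(w)|=34, |Ess(w)|=7:

[(1, 7, 0), (3, 6, 0), (3, 10, 2), (5, 3, 0), (7, 3, 1), (9, 9, 7), (10, 1, 0)]


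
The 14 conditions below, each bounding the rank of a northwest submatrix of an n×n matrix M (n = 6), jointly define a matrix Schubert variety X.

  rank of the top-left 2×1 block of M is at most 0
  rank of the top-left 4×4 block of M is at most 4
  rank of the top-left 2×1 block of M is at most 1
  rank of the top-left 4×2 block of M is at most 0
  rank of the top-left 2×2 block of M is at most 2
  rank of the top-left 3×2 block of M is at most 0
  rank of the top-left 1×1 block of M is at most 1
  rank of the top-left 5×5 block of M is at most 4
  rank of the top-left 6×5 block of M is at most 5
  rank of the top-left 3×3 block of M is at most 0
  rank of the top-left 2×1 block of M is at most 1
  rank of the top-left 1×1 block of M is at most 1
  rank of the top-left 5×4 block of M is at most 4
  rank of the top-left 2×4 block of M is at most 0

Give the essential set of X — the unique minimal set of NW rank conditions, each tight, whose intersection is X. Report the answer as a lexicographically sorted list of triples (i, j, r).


Recovering R(i,j) via the rank-extension bound from the 14 conditions:

  0  0  0  0  1  1
  0  0  0  0  1  2
  0  0  0  1  2  3
  0  0  1  2  3  4
  1  1  2  3  4  5
  1  2  3  4  5  6

the unique w with this rank table is (5, 6, 4, 3, 1, 2).

ℓ(w)=13; the 3 essential cells (i,j,r):

[(2, 4, 0), (3, 3, 0), (4, 2, 0)]


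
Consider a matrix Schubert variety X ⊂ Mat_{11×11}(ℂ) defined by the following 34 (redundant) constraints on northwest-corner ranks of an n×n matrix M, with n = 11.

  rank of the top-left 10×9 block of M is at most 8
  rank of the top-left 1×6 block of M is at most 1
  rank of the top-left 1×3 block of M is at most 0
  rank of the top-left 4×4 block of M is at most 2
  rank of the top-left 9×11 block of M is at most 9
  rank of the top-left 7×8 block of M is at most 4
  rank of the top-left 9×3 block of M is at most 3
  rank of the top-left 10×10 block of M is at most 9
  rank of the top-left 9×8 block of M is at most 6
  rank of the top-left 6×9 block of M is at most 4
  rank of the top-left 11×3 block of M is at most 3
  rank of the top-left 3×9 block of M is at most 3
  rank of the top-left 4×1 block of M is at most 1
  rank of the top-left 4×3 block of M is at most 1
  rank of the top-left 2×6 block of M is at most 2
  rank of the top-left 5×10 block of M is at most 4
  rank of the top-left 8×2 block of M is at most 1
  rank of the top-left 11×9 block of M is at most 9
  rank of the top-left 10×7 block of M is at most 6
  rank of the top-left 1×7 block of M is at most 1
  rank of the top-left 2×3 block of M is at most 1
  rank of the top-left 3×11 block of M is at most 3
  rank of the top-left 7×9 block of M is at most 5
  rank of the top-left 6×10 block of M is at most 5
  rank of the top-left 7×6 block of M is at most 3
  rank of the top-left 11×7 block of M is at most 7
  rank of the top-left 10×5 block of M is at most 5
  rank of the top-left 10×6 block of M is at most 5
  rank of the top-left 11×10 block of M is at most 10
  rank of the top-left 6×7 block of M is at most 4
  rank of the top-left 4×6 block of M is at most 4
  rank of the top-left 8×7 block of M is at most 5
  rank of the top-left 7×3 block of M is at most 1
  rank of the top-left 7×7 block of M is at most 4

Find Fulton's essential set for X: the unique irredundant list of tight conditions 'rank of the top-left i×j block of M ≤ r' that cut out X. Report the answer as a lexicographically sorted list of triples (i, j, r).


Rank table r_w(11×11) implied by the 34 constraints:

  i=1: 0 0 0 1 1 1 1 1 1 1 1
  i=2: 1 1 1 2 2 2 2 2 2 2 2
  i=3: 1 1 1 2 3 3 3 3 3 3 3
  i=4: 1 1 1 2 3 3 4 4 4 4 4
  i=5: 1 1 1 2 3 3 4 4 4 4 5
  i=6: 1 1 1 2 3 3 4 4 4 5 6
  i=7: 1 1 1 2 3 3 4 4 5 6 7
  i=8: 1 1 2 3 4 4 5 5 6 7 8
  i=9: 1 2 3 4 5 5 6 6 7 8 9
  i=10: 1 2 3 4 5 5 6 7 8 9 10
  i=11: 1 2 3 4 5 6 7 8 9 10 11

giving w = (4, 1, 5, 7, 11, 10, 9, 3, 2, 8, 6) via Δ²R.

D(w) has 25 cells with 8 SE-corners; essential set:

[(1, 3, 0), (5, 10, 4), (6, 9, 4), (7, 3, 1), (7, 6, 3), (7, 8, 4), (8, 2, 1), (10, 6, 5)]


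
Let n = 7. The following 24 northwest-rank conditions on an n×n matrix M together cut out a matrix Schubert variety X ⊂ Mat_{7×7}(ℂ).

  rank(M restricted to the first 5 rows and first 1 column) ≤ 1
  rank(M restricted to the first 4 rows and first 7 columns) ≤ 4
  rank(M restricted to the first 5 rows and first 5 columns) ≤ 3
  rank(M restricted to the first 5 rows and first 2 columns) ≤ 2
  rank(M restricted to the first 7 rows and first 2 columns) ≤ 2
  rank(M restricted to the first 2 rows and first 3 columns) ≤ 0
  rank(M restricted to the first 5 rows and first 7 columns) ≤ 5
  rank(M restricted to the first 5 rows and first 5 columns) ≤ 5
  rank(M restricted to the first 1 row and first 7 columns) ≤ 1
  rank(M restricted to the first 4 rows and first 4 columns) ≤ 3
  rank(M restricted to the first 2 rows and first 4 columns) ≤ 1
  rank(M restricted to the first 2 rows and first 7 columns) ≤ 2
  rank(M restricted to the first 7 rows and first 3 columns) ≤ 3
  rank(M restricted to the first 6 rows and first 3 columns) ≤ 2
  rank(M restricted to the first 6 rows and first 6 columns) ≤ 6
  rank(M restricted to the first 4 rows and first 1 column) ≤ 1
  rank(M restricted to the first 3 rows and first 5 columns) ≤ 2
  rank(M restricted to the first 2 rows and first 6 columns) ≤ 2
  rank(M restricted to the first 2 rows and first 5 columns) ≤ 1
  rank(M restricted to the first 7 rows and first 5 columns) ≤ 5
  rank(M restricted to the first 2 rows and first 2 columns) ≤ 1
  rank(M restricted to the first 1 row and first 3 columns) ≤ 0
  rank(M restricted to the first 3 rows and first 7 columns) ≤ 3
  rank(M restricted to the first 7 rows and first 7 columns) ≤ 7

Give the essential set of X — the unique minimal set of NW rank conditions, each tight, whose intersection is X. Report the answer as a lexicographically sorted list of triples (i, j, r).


The tightest implied rank at each (i,j), from the 24 conditions:

  row 1: 0, 0, 0, 1, 1, 1, 1
  row 2: 0, 0, 0, 1, 1, 2, 2
  row 3: 1, 1, 1, 2, 2, 3, 3
  row 4: 1, 2, 2, 3, 3, 4, 4
  row 5: 1, 2, 2, 3, 3, 4, 5
  row 6: 1, 2, 2, 3, 4, 5, 6
  row 7: 1, 2, 3, 4, 5, 6, 7

the unique w with this rank table is (4, 6, 1, 2, 7, 5, 3).

4 SE-corners of the 10-cell Rothe diagram give Ess(w):

[(2, 3, 0), (2, 5, 1), (5, 5, 3), (6, 3, 2)]


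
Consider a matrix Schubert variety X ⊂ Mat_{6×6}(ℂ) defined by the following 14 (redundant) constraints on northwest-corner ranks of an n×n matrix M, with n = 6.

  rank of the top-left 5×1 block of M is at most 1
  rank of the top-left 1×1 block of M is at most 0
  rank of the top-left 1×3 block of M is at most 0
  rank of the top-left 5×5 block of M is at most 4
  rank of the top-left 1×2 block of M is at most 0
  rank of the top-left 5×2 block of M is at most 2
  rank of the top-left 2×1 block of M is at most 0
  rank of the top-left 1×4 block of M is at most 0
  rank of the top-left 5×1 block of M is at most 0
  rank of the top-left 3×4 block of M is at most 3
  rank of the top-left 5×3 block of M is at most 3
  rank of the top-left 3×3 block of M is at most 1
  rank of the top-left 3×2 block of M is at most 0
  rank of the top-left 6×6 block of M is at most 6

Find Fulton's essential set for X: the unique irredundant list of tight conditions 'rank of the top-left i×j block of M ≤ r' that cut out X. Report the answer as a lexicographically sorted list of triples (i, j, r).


Propagating the 14 rank bounds to every northwest block:

  0 0 0 0 1 1
  0 0 1 1 2 2
  0 0 1 2 3 3
  0 1 2 3 4 4
  0 1 2 3 4 5
  1 2 3 4 5 6

giving w = (5, 3, 4, 2, 6, 1) via Δ²R.

Rothe diagram D(w) (10 cells), 3 SE-corners (essential conditions):

[(1, 4, 0), (3, 2, 0), (5, 1, 0)]


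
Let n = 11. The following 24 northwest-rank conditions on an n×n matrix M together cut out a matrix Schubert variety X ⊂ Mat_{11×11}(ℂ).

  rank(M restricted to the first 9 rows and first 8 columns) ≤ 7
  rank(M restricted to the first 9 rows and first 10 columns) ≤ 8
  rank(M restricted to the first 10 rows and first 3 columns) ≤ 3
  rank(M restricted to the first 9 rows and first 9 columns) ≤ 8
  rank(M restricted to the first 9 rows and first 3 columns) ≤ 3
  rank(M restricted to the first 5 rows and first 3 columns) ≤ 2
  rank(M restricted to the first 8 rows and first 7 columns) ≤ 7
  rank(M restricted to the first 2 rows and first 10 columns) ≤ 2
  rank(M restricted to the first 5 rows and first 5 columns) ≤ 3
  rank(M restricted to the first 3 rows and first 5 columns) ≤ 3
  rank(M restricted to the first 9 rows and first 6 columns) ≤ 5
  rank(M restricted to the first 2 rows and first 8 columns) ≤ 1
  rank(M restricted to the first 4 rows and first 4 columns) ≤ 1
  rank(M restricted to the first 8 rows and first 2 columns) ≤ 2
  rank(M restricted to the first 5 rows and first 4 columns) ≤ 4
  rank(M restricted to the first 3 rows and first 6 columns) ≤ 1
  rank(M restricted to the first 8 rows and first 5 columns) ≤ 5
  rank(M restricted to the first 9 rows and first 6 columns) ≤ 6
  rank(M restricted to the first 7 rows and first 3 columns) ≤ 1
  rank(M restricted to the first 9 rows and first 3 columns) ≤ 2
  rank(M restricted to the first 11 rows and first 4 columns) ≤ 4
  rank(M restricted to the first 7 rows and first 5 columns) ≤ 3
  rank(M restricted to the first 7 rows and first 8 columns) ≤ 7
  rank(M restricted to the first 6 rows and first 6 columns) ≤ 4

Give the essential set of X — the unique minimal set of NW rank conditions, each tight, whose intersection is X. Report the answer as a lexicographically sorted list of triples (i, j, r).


Computing R[i][j] = min implied NW-rank bound (n=11, 24 conditions):

  1 1 1 1 1 1 1 1 1 1 1
  1 1 1 1 1 1 1 1 2 2 2
  1 1 1 1 1 1 2 2 3 3 3
  1 1 1 1 2 2 3 3 4 4 4
  1 1 1 2 3 3 4 4 5 5 5
  1 1 1 2 3 4 5 5 6 6 6
  1 1 1 2 3 4 5 6 7 7 7
  1 2 2 3 4 5 6 7 8 8 8
  1 2 2 3 4 5 6 7 8 8 9
  1 2 3 4 5 6 7 8 9 9 10
  1 2 3 4 5 6 7 8 9 10 11

reading off 1-entries of Δ²R: w = (1, 9, 7, 5, 4, 6, 8, 2, 11, 3, 10).

6 SE-corners of the 23-cell Rothe diagram give Ess(w):

[(2, 8, 1), (3, 6, 1), (4, 4, 1), (7, 3, 1), (9, 3, 2), (9, 10, 8)]


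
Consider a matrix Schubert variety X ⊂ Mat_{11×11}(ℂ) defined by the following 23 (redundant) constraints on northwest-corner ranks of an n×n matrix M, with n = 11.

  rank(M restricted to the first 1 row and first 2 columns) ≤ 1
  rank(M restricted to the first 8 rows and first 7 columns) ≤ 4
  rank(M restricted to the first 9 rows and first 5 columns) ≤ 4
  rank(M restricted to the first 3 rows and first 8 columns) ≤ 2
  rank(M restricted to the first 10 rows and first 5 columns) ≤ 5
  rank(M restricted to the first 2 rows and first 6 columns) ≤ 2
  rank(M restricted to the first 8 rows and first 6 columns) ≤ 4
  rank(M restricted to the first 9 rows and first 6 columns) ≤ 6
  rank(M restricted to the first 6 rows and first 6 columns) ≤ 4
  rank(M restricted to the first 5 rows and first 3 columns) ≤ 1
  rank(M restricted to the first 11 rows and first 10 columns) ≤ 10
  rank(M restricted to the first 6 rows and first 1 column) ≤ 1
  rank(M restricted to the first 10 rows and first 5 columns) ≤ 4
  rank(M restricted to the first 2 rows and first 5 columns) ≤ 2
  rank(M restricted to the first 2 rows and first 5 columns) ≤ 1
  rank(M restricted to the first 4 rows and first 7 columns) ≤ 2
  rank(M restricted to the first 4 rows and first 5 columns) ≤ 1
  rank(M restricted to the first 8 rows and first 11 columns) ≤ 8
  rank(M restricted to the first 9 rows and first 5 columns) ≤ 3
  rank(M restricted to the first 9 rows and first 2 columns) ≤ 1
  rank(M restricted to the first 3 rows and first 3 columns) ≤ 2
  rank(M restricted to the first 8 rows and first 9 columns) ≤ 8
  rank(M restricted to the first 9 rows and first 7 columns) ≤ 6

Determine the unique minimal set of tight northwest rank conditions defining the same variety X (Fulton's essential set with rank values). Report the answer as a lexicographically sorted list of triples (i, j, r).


Propagating the 23 rank bounds to every northwest block:

  row 1: 1 1 1 1 1 1 1 1 1 1 1
  row 2: 1 1 1 1 1 2 2 2 2 2 2
  row 3: 1 1 1 1 1 2 2 2 3 3 3
  row 4: 1 1 1 1 1 2 2 3 4 4 4
  row 5: 1 1 1 2 2 3 3 4 5 5 5
  row 6: 1 1 2 3 3 4 4 5 6 6 6
  row 7: 1 1 2 3 3 4 4 5 6 7 7
  row 8: 1 1 2 3 3 4 4 5 6 7 8
  row 9: 1 1 2 3 3 4 5 6 7 8 9
  row 10: 1 2 3 4 4 5 6 7 8 9 10
  row 11: 1 2 3 4 5 6 7 8 9 10 11

giving w = (1, 6, 9, 8, 4, 3, 10, 11, 7, 2, 5) via Δ²R.

D(w) has 26 cells with 7 SE-corners; essential set:

[(3, 8, 2), (4, 5, 1), (4, 7, 2), (5, 3, 1), (8, 7, 4), (9, 2, 1), (9, 5, 3)]


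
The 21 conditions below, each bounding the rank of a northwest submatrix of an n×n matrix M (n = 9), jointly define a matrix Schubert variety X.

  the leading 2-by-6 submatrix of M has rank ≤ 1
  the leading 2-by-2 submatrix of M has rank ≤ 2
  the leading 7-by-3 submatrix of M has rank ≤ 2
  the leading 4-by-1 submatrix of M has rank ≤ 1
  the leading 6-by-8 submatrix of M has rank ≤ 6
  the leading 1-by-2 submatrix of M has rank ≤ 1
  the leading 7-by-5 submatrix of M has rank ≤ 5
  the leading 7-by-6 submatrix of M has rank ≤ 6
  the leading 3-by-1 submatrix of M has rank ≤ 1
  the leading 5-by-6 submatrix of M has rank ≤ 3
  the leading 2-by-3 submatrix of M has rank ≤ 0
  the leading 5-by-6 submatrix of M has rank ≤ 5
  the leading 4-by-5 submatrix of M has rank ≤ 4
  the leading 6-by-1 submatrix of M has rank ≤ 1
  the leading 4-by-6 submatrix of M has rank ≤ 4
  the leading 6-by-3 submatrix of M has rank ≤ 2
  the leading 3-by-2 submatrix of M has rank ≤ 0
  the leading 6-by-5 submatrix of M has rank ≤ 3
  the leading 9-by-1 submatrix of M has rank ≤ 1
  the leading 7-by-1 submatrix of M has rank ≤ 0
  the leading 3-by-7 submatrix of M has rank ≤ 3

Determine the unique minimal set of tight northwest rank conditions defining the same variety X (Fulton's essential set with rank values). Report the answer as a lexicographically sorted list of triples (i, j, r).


The tightest implied rank at each (i,j), from the 21 conditions:

  row 1: 0  0  0  1  1  1  1  1  1
  row 2: 0  0  0  1  1  1  2  2  2
  row 3: 0  0  1  2  2  2  3  3  3
  row 4: 0  1  2  3  3  3  4  4  4
  row 5: 0  1  2  3  3  3  4  5  5
  row 6: 0  1  2  3  3  4  5  6  6
  row 7: 0  1  2  3  4  5  6  7  7
  row 8: 1  2  3  4  5  6  7  8  8
  row 9: 1  2  3  4  5  6  7  8  9

the unique w with this rank table is (4, 7, 3, 2, 8, 6, 5, 1, 9).

ℓ(w)=17; the 6 essential cells (i,j,r):

[(2, 3, 0), (2, 6, 1), (3, 2, 0), (5, 6, 3), (6, 5, 3), (7, 1, 0)]


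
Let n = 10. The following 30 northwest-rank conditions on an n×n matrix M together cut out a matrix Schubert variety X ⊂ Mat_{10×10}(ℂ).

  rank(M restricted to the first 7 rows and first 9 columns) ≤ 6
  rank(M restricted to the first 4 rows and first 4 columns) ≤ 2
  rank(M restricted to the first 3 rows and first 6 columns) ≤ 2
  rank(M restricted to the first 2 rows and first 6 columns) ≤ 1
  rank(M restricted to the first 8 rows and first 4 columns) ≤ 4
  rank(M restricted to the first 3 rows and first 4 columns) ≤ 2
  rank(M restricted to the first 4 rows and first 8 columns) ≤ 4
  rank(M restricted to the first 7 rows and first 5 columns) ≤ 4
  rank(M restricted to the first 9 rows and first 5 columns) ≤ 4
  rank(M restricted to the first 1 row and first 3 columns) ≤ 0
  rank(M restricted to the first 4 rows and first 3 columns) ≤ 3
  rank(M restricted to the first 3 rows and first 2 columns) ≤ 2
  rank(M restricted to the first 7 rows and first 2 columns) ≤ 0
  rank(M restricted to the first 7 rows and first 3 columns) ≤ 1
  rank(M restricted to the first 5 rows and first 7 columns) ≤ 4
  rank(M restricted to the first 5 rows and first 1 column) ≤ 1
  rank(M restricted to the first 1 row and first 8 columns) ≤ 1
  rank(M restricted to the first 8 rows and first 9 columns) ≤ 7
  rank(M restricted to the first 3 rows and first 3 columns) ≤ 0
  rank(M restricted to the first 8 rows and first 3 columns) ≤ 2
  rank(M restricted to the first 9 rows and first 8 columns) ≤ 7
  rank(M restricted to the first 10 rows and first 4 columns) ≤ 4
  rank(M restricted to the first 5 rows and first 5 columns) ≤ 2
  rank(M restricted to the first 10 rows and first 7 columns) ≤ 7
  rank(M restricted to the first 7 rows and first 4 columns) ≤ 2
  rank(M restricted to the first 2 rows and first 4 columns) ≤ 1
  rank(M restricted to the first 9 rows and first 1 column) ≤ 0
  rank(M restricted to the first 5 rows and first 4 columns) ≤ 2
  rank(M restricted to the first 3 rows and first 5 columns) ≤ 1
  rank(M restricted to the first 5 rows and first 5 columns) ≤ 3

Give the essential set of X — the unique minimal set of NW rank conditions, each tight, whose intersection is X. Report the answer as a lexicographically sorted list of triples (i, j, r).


The tightest implied rank at each (i,j), from the 30 conditions:

  0  0  0  1  1  1  1  1  1  1
  0  0  0  1  1  1  2  2  2  2
  0  0  0  1  1  2  3  3  3  3
  0  0  1  2  2  3  4  4  4  4
  0  0  1  2  2  3  4  5  5  5
  0  0  1  2  3  4  5  6  6  6
  0  0  1  2  3  4  5  6  6  7
  0  1  2  3  4  5  6  7  7  8
  0  1  2  3  4  5  6  7  8  9
  1  2  3  4  5  6  7  8  9  10

second differences of R give the permutation w = (4, 7, 6, 3, 8, 5, 10, 2, 9, 1).

ℓ(w)=24; the 7 essential cells (i,j,r):

[(2, 6, 1), (3, 3, 0), (3, 5, 1), (5, 5, 2), (7, 2, 0), (7, 9, 6), (9, 1, 0)]


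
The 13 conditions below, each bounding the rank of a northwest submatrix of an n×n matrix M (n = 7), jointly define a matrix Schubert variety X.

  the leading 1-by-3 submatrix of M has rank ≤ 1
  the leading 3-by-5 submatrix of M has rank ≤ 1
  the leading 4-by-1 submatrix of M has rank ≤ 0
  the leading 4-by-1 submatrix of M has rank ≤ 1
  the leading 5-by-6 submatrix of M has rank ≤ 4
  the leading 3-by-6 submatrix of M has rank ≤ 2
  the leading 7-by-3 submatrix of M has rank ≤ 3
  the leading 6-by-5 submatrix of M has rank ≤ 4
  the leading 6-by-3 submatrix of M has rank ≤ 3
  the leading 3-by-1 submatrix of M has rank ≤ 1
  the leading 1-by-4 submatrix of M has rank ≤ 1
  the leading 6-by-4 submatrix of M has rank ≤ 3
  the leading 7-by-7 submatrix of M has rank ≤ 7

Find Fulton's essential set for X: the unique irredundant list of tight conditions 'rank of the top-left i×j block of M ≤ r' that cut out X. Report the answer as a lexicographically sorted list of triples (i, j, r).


Propagating the 13 rank bounds to every northwest block:

  row 1: 0 | 1 | 1 | 1 | 1 | 1 | 1
  row 2: 0 | 1 | 1 | 1 | 1 | 2 | 2
  row 3: 0 | 1 | 1 | 1 | 1 | 2 | 3
  row 4: 0 | 1 | 2 | 2 | 2 | 3 | 4
  row 5: 1 | 2 | 3 | 3 | 3 | 4 | 5
  row 6: 1 | 2 | 3 | 3 | 4 | 5 | 6
  row 7: 1 | 2 | 3 | 4 | 5 | 6 | 7

so w = (2, 6, 7, 3, 1, 5, 4).

D(w) has 11 cells with 3 SE-corners; essential set:

[(3, 5, 1), (4, 1, 0), (6, 4, 3)]


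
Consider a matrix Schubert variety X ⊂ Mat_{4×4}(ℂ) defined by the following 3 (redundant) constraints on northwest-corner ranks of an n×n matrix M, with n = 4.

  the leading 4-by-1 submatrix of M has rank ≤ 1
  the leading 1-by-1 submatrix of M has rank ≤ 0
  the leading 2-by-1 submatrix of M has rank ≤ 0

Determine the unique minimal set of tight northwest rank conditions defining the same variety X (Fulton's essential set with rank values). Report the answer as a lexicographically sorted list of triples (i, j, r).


Reconstructing r_w from the 3 given conditions:

  R[1]: 0  1  1  1
  R[2]: 0  1  2  2
  R[3]: 1  2  3  3
  R[4]: 1  2  3  4

giving w = (2, 3, 1, 4) via Δ²R.

Rothe diagram D(w) (2 cells), 1 SE-corner (essential condition):

[(2, 1, 0)]


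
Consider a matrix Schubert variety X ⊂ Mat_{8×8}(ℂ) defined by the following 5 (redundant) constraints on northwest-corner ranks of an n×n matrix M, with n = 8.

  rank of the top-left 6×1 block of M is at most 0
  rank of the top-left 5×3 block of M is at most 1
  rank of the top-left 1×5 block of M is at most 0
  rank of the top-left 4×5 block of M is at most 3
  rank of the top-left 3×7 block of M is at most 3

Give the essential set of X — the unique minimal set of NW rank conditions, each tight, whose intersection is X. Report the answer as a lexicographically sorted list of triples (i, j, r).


Computing R[i][j] = min implied NW-rank bound (n=8, 5 conditions):

  i=1: 0, 0, 0, 0, 0, 1, 1, 1
  i=2: 0, 1, 1, 1, 1, 2, 2, 2
  i=3: 0, 1, 1, 2, 2, 3, 3, 3
  i=4: 0, 1, 1, 2, 3, 4, 4, 4
  i=5: 0, 1, 1, 2, 3, 4, 5, 5
  i=6: 0, 1, 2, 3, 4, 5, 6, 6
  i=7: 1, 2, 3, 4, 5, 6, 7, 7
  i=8: 1, 2, 3, 4, 5, 6, 7, 8

reading off 1-entries of Δ²R: w = (6, 2, 4, 5, 7, 3, 1, 8).

Rothe diagram D(w) (13 cells), 3 SE-corners (essential conditions):

[(1, 5, 0), (5, 3, 1), (6, 1, 0)]


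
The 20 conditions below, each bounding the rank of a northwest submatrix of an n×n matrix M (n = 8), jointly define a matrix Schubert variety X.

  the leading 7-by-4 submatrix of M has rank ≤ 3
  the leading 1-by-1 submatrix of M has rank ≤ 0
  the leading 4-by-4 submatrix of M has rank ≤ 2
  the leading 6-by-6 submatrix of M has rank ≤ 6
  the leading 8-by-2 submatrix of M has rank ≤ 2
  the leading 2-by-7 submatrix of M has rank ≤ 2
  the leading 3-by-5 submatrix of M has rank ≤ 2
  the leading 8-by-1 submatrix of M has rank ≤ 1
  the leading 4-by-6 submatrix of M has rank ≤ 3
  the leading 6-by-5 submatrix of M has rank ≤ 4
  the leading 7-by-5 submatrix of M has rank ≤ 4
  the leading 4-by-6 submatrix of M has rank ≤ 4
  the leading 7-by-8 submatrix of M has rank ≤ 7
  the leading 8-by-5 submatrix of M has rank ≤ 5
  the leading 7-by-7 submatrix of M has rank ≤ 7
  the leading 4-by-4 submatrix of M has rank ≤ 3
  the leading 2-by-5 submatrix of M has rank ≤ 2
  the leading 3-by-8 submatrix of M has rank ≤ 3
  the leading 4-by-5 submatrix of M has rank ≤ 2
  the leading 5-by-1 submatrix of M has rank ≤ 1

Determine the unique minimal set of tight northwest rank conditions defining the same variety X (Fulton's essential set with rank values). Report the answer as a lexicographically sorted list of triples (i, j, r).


Rank table r_w(8×8) implied by the 20 constraints:

  row 1: 0 1 1 1 1 1 1 1
  row 2: 1 2 2 2 2 2 2 2
  row 3: 1 2 2 2 2 3 3 3
  row 4: 1 2 2 2 2 3 4 4
  row 5: 1 2 3 3 3 4 5 5
  row 6: 1 2 3 3 4 5 6 6
  row 7: 1 2 3 3 4 5 6 7
  row 8: 1 2 3 4 5 6 7 8

second differences of R give the permutation w = (2, 1, 6, 7, 3, 5, 8, 4).

Fulton essential set (3 of the 9 Rothe cells):

[(1, 1, 0), (4, 5, 2), (7, 4, 3)]


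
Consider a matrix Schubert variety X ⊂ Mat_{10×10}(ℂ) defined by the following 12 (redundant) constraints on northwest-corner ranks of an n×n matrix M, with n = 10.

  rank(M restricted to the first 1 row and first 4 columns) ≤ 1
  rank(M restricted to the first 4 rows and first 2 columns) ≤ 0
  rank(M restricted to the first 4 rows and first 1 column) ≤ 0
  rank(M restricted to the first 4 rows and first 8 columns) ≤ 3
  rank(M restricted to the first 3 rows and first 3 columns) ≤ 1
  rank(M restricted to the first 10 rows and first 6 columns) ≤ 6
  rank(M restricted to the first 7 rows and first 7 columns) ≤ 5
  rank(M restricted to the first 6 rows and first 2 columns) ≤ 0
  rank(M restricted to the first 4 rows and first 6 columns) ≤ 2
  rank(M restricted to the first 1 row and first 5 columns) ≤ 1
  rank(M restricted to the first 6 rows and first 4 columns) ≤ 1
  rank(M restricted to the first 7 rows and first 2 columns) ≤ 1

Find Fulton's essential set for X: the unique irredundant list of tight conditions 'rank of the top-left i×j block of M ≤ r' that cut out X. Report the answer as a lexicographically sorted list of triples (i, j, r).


Recovering R(i,j) via the rank-extension bound from the 12 conditions:

  R[1]: 0 0 1 1 1 1 1 1 1 1
  R[2]: 0 0 1 1 2 2 2 2 2 2
  R[3]: 0 0 1 1 2 2 3 3 3 3
  R[4]: 0 0 1 1 2 2 3 3 4 4
  R[5]: 0 0 1 1 2 3 4 4 5 5
  R[6]: 0 0 1 1 2 3 4 5 6 6
  R[7]: 1 1 2 2 3 4 5 6 7 7
  R[8]: 1 2 3 3 4 5 6 7 8 8
  R[9]: 1 2 3 4 5 6 7 8 9 9
  R[10]: 1 2 3 4 5 6 7 8 9 10

so w = (3, 5, 7, 9, 6, 8, 1, 2, 4, 10).

4 SE-corners of the 20-cell Rothe diagram give Ess(w):

[(4, 6, 2), (4, 8, 3), (6, 2, 0), (6, 4, 1)]


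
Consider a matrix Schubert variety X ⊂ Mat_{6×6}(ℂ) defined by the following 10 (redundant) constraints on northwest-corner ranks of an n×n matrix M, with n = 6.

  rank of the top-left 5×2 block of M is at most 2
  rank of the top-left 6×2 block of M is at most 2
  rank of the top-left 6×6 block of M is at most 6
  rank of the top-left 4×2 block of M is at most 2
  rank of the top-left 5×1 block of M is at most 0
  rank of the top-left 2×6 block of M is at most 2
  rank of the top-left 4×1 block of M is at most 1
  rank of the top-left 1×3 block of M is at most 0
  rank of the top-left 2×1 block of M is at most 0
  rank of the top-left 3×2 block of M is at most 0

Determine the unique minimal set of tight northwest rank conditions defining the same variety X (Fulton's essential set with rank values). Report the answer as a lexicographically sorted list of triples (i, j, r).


Recovering R(i,j) via the rank-extension bound from the 10 conditions:

  i=1: 0  0  0  1  1  1
  i=2: 0  0  1  2  2  2
  i=3: 0  0  1  2  3  3
  i=4: 0  1  2  3  4  4
  i=5: 0  1  2  3  4  5
  i=6: 1  2  3  4  5  6

second differences of R give the permutation w = (4, 3, 5, 2, 6, 1).

Fulton essential set (3 of the 9 Rothe cells):

[(1, 3, 0), (3, 2, 0), (5, 1, 0)]


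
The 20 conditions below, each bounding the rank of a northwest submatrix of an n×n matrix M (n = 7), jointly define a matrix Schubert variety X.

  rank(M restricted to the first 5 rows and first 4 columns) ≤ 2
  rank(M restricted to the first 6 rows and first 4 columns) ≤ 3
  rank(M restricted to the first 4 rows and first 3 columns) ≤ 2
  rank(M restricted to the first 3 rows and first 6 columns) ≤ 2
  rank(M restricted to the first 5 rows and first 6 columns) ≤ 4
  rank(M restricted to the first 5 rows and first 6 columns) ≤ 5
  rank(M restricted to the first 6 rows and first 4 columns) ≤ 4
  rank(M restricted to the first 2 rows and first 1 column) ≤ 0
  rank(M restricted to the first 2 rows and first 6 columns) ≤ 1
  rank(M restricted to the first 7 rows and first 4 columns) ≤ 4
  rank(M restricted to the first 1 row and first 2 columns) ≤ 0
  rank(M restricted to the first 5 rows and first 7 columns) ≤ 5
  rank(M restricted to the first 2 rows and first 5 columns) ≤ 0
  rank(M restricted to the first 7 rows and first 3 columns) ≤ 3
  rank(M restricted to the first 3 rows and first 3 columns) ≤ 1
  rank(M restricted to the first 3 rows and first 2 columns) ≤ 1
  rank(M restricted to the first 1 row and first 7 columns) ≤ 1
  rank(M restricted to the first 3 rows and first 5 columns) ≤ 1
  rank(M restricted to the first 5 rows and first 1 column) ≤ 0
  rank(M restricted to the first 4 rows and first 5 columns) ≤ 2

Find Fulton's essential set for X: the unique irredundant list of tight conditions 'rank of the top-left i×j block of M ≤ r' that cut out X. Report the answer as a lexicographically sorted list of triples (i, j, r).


Propagating the 20 rank bounds to every northwest block:

  R[1]: 0 | 0 | 0 | 0 | 0 | 1 | 1
  R[2]: 0 | 0 | 0 | 0 | 0 | 1 | 2
  R[3]: 0 | 1 | 1 | 1 | 1 | 2 | 3
  R[4]: 0 | 1 | 2 | 2 | 2 | 3 | 4
  R[5]: 0 | 1 | 2 | 2 | 3 | 4 | 5
  R[6]: 1 | 2 | 3 | 3 | 4 | 5 | 6
  R[7]: 1 | 2 | 3 | 4 | 5 | 6 | 7

so w = (6, 7, 2, 3, 5, 1, 4).

ℓ(w)=14; the 3 essential cells (i,j,r):

[(2, 5, 0), (5, 1, 0), (5, 4, 2)]


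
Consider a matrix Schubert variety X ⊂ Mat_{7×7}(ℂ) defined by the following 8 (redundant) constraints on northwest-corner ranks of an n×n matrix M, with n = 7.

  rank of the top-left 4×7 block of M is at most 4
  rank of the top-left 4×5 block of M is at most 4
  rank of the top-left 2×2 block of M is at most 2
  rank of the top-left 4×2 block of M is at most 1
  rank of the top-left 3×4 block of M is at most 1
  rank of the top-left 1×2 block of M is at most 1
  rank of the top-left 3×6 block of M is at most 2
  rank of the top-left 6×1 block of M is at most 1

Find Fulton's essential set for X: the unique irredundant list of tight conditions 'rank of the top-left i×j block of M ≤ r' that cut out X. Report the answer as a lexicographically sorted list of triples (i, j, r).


Rank table r_w(7×7) implied by the 8 constraints:

  R[1]: 1, 1, 1, 1, 1, 1, 1
  R[2]: 1, 1, 1, 1, 2, 2, 2
  R[3]: 1, 1, 1, 1, 2, 2, 3
  R[4]: 1, 1, 2, 2, 3, 3, 4
  R[5]: 1, 2, 3, 3, 4, 4, 5
  R[6]: 1, 2, 3, 4, 5, 5, 6
  R[7]: 1, 2, 3, 4, 5, 6, 7

hence w(1..7) = (1, 5, 7, 3, 2, 4, 6).

ℓ(w)=8; the 3 essential cells (i,j,r):

[(3, 4, 1), (3, 6, 2), (4, 2, 1)]


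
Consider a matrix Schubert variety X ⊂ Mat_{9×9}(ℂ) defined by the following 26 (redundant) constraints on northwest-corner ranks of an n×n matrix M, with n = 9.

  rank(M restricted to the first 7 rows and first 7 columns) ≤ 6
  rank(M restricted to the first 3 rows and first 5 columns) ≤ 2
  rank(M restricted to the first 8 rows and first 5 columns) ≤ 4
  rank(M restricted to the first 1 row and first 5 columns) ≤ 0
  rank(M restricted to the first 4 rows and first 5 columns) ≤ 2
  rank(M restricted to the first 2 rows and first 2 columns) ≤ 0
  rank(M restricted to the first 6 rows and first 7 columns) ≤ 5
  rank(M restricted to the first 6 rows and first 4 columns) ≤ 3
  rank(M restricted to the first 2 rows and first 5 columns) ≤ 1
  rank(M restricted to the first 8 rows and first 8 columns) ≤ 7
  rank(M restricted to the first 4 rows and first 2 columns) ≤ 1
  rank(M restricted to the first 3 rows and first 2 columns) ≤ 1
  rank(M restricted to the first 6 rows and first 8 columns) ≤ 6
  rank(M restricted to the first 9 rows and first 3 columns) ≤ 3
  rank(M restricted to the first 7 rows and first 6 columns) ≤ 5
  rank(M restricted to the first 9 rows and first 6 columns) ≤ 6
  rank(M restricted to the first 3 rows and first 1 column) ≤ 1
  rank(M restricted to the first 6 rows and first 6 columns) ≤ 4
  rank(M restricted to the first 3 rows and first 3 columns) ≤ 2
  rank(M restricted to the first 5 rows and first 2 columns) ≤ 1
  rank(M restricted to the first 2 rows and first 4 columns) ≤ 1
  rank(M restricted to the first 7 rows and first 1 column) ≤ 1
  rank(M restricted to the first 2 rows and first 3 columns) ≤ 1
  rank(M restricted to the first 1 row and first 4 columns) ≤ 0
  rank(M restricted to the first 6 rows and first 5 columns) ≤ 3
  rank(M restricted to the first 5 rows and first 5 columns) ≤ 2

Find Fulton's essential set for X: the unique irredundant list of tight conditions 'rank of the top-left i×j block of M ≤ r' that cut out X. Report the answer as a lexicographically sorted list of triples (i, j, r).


Propagating the 26 rank bounds to every northwest block:

  R[1]: 0 0 0 0 0 1 1 1 1
  R[2]: 0 0 1 1 1 2 2 2 2
  R[3]: 1 1 2 2 2 3 3 3 3
  R[4]: 1 1 2 2 2 3 4 4 4
  R[5]: 1 1 2 2 2 3 4 5 5
  R[6]: 1 2 3 3 3 4 5 6 6
  R[7]: 1 2 3 4 4 5 6 7 7
  R[8]: 1 2 3 4 4 5 6 7 8
  R[9]: 1 2 3 4 5 6 7 8 9

second differences of R give the permutation w = (6, 3, 1, 7, 8, 2, 4, 9, 5).

ℓ(w)=14; the 5 essential cells (i,j,r):

[(1, 5, 0), (2, 2, 0), (5, 2, 1), (5, 5, 2), (8, 5, 4)]


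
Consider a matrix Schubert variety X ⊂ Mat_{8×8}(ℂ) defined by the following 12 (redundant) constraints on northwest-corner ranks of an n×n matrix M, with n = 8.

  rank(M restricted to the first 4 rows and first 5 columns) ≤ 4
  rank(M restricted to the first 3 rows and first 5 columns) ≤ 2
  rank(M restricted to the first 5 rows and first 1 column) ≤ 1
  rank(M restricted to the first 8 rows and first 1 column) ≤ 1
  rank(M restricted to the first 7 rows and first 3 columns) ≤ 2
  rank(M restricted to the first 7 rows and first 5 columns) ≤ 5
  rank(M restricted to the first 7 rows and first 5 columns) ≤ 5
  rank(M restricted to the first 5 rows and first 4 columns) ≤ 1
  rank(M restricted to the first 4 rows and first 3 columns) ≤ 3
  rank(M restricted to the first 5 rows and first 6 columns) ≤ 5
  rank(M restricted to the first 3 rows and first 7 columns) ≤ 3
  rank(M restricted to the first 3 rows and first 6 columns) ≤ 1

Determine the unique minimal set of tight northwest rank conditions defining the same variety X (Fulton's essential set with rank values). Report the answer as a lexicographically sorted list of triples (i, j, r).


Reconstructing r_w from the 12 given conditions:

  i=1: 1 | 1 | 1 | 1 | 1 | 1 | 1 | 1
  i=2: 1 | 1 | 1 | 1 | 1 | 1 | 2 | 2
  i=3: 1 | 1 | 1 | 1 | 1 | 1 | 2 | 3
  i=4: 1 | 1 | 1 | 1 | 2 | 2 | 3 | 4
  i=5: 1 | 1 | 1 | 1 | 2 | 3 | 4 | 5
  i=6: 1 | 2 | 2 | 2 | 3 | 4 | 5 | 6
  i=7: 1 | 2 | 2 | 3 | 4 | 5 | 6 | 7
  i=8: 1 | 2 | 3 | 4 | 5 | 6 | 7 | 8

so w = (1, 7, 8, 5, 6, 2, 4, 3).

|D(w)|=17, |Ess(w)|=3:

[(3, 6, 1), (5, 4, 1), (7, 3, 2)]
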